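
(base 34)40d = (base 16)121d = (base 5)122022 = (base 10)4637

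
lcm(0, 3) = 0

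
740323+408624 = 1148947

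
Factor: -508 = -1 * 2^2 * 127^1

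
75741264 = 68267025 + 7474239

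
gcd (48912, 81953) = 1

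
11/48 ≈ 0.229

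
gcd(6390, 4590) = 90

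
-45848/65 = -705-23/65 ≈ -705.35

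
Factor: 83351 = 17^1 * 4903^1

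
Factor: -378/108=-1 * 2^(-1) * 7^1=-7/2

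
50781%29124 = 21657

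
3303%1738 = 1565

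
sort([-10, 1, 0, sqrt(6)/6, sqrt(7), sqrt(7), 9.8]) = [-10, 0, sqrt(6)/6, 1, sqrt(7), sqrt(7), 9.8]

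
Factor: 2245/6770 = 2^(-1)*449^1*677^(-1) = 449/1354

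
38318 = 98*391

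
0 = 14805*0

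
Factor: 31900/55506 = 2^1 * 3^(-1) * 5^2 * 29^(-1) = 50/87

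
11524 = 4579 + 6945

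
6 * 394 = 2364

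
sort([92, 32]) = [32, 92]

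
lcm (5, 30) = 30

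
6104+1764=7868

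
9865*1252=12350980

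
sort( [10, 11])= [10, 11]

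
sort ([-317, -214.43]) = [-317, -214.43]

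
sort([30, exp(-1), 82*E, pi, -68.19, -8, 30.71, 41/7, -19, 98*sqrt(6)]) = [-68.19, -19, -8, exp(-1), pi, 41/7, 30, 30.71, 82*E, 98*sqrt(6)]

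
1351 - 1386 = -35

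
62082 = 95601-33519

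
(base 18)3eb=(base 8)2323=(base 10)1235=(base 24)23b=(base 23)27g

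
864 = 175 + 689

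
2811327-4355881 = -1544554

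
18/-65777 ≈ -0.000274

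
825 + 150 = 975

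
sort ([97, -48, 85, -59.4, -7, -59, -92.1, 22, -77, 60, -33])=[-92.1, -77, -59.4, -59, -48, -33, -7, 22, 60, 85, 97]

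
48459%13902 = 6753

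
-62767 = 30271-93038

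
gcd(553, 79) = 79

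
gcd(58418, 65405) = 1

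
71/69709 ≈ 0.00102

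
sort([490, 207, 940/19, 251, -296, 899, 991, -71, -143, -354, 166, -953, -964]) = [-964, -953, -354, -296, -143, -71, 940/19, 166, 207, 251, 490, 899, 991]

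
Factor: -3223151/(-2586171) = 3^(-1)*7^(-2)*23^1*43^1*73^(-1)*241^(-1)*3259^1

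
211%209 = 2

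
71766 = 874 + 70892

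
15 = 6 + 9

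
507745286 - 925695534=-417950248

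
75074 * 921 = 69143154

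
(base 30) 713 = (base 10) 6333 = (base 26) 99f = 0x18bd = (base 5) 200313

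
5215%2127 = 961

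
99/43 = 2 + 13/43 ≈ 2.30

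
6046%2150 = 1746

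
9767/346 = 28 + 79/346 ≈ 28.23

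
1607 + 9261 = 10868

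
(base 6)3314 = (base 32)nu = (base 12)53a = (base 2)1011111110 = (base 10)766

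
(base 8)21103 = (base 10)8771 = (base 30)9mb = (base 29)acd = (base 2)10001001000011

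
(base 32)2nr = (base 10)2811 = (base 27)3n3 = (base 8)5373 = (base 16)afb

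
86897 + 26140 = 113037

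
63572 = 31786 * 2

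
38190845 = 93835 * 407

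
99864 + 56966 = 156830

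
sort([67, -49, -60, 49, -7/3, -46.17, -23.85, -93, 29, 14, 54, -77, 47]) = [-93, -77, -60, -49, -46.17, -23.85, -7/3, 14, 29, 47, 49, 54, 67]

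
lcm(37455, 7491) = 37455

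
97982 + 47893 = 145875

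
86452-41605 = 44847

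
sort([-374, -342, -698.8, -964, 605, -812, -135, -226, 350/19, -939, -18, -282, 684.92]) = [-964, -939, -812, -698.8, -374, -342, -282, -226, -135, -18, 350/19, 605, 684.92]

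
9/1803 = 3/601 ≈ 0.00499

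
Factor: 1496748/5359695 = 2^2*5^ (-1)*11^ (-1)*17^1*23^1*29^1*2953^ (-1) = 45356/162415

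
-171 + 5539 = 5368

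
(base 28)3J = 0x67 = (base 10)103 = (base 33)34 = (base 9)124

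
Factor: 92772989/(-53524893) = -1*3^(-1)*67^(-1)*269^1*353^1*977^1*266293^(-1)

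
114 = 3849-3735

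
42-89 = -47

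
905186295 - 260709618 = 644476677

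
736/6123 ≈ 0.120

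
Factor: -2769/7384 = -1*2^(-3)*3^1 = -3/8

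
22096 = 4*5524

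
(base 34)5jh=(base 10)6443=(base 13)2c18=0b1100100101011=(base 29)7j5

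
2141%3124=2141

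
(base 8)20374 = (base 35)6v9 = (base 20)1124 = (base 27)bfk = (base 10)8444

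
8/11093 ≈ 0.000721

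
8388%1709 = 1552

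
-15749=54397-70146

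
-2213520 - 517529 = -2731049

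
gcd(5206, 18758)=2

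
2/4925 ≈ 0.000406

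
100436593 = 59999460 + 40437133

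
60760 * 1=60760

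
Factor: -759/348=-1*2^ (-2)*11^1*23^1*29^ (-1)=-253/116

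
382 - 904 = -522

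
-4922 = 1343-6265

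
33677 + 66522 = 100199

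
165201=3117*53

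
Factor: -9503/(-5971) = 7^(-1) * 13^1 * 17^1 * 43^1 * 853^(-1)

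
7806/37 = 210+36/37 ≈ 210.97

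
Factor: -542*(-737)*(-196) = -1*2^3*7^2*11^1*67^1*271^1 = -78292984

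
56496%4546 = 1944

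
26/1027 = 2/79 ≈ 0.0253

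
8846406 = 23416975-14570569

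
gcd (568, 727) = 1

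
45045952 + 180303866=225349818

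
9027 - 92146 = -83119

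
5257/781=6 + 571/781≈6.73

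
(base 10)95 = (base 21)4b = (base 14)6b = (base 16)5f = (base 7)164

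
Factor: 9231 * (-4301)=-1 * 3^1 * 11^1 * 17^2 * 23^1 * 181^1=-39702531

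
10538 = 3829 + 6709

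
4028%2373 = 1655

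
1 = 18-17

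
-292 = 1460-1752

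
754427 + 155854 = 910281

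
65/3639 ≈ 0.0179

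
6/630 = 1/105 ≈ 0.00952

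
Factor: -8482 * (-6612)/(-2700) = -1 * 2^1 * 3^(-2) * 5^(-2) * 19^1 * 29^1 * 4241^1 = -4673582/225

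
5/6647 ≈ 0.000752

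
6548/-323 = -20-88/323 ≈ -20.27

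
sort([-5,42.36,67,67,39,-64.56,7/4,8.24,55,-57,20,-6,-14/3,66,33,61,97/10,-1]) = [-64.56,-57,-6,-5,-14/3,-1,7/4,8.24,97/10,20,33,39,42.36,55,61,66,67,67]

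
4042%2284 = 1758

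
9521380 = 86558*110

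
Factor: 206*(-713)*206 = -1*2^2*23^1*31^1*103^2 = -30256868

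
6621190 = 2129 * 3110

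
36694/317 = 115 + 239/317 ≈ 115.75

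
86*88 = 7568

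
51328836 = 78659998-27331162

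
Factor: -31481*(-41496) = 2^3*3^1*7^1*13^1*19^1*31481^1 = 1306335576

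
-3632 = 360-3992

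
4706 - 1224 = 3482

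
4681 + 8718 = 13399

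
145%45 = 10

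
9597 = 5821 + 3776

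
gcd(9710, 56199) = 1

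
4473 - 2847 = 1626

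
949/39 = 73/3 ≈ 24.33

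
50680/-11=-4607 - 3/11 ≈ -4607.27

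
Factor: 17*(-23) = -1*17^1*23^1 = -391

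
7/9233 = 1/1319 ≈ 0.000758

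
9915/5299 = 1 + 4616/5299 ≈ 1.87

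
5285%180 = 65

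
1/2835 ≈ 0.000353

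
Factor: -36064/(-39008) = 7^2*53^(-1) = 49/53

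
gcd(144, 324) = 36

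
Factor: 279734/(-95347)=-1*2^1*13^1*29^1*257^(-1)=-754/257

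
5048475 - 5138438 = -89963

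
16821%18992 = 16821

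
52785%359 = 12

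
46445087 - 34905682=11539405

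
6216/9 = 2072/3 ≈ 690.67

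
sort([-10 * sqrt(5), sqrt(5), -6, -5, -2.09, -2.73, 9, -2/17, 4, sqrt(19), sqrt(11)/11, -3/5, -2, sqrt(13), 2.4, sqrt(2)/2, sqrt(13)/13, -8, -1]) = [-10 * sqrt(5), -8, -6, -5, -2.73, -2.09, -2, -1, -3/5, -2/17, sqrt(13)/13, sqrt(11)/11, sqrt(2)/2, sqrt(5), 2.4, sqrt(13), 4, sqrt(19), 9]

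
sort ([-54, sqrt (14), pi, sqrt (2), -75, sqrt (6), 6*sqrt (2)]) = [-75, -54, sqrt (2), sqrt (6), pi, sqrt (14), 6*sqrt (2)]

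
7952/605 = 13 + 87/605 ≈ 13.14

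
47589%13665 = 6594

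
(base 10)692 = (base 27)ph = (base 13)413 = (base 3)221122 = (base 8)1264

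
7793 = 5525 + 2268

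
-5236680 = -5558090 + 321410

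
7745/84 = 92 + 17/84 ≈ 92.20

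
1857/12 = 154 + 3/4 = 154.75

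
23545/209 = 112+137/209 ≈ 112.66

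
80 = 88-8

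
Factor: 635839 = 191^1 * 3329^1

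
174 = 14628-14454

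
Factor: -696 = -1*2^3*3^1*29^1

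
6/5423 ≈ 0.00111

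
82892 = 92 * 901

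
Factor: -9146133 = -1*3^2*1016237^1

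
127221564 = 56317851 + 70903713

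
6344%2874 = 596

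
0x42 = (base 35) 1v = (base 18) 3c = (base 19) 39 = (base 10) 66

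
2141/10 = 214 + 1/10 = 214.10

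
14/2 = 7 = 7.00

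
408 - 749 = -341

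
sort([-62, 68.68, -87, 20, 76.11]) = [-87, -62, 20, 68.68, 76.11]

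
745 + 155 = 900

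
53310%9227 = 7175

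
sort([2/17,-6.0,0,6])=[-6.0,0,2/17,6]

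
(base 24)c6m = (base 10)7078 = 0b1101110100110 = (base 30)7ps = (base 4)1232212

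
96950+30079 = 127029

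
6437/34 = 189+11/34 ≈ 189.32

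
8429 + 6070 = 14499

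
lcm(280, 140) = 280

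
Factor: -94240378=-1 * 2^1 * 47120189^1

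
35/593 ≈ 0.0590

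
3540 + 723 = 4263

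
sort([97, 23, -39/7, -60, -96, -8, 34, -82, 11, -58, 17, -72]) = [-96, -82, -72, -60, -58, -8, -39/7, 11, 17, 23, 34, 97]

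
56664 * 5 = 283320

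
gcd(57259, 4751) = 1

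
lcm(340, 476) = 2380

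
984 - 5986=-5002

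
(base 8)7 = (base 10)7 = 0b111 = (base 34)7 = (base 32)7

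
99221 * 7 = 694547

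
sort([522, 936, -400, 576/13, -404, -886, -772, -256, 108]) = [-886, -772, -404, -400, -256, 576/13, 108, 522, 936]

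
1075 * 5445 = 5853375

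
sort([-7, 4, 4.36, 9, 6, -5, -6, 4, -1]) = [-7, -6, -5, -1, 4, 4, 4.36, 6, 9]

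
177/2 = 88 + 1/2 = 88.50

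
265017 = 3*88339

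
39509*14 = 553126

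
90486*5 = 452430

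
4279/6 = 713 + 1/6 ≈ 713.17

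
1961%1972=1961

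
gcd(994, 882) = 14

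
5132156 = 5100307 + 31849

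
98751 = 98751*1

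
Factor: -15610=-1 * 2^1 * 5^1 * 7^1 * 223^1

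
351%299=52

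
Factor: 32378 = 2^1 * 16189^1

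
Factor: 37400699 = 7^1*5342957^1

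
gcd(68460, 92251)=1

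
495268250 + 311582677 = 806850927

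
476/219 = 2 + 38/219 ≈ 2.17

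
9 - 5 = 4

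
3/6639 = 1/2213 ≈ 0.000452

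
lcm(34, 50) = 850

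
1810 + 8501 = 10311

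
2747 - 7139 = -4392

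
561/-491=-1 - 70/491 ≈ -1.14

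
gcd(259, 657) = 1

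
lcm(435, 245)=21315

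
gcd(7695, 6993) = 27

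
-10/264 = -5/132 ≈ -0.0379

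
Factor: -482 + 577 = 5^1 * 19^1 = 95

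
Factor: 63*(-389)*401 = -1*3^2*7^1*389^1*401^1 = -9827307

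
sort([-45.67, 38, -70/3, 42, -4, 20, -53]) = [-53, -45.67, -70/3, -4, 20, 38, 42]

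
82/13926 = 41/6963 ≈ 0.00589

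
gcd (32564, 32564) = 32564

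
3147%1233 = 681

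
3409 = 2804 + 605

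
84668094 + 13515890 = 98183984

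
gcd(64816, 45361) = 1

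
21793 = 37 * 589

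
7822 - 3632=4190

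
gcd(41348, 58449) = 1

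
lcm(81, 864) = 2592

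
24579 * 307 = 7545753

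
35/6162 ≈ 0.00568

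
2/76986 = 1/38493 ≈ 0.0000260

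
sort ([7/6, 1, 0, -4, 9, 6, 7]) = [-4, 0, 1, 7/6, 6, 7, 9]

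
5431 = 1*5431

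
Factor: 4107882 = 2^1 * 3^1 * 684647^1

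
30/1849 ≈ 0.0162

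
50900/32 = 1590+5/8 ≈ 1590.63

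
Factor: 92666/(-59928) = -1*2^(-2)*3^(-1)*7^1*11^(-1)*227^(-1)*6619^1 = -46333/29964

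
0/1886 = 0 = 0.00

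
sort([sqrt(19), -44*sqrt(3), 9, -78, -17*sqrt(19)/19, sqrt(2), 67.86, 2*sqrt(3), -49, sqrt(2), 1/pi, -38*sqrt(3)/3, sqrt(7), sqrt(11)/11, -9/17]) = [-78, -44*sqrt(3), -49, -38*sqrt(3)/3, -17*sqrt(19)/19, -9/17, sqrt(11)/11, 1/pi, sqrt(2), sqrt(2), sqrt(7), 2*sqrt(3), sqrt(19), 9, 67.86]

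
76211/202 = 377 + 57/202 ≈ 377.28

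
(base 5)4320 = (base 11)492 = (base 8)1111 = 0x249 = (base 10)585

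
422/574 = 211/287 ≈ 0.735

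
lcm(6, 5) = 30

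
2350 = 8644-6294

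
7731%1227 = 369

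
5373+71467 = 76840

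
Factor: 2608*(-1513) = -1*2^4*17^1*89^1*163^1 = -3945904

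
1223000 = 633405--589595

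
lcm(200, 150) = 600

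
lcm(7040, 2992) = 119680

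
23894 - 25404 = -1510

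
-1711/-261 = 59/9 ≈ 6.56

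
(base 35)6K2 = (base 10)8052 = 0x1F74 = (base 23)F52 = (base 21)I59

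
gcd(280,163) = 1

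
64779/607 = 106 + 437/607 ≈ 106.72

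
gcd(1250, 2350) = 50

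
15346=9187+6159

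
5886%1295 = 706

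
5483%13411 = 5483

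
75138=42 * 1789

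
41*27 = 1107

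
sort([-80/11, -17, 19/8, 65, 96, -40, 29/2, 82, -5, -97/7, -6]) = [-40, -17, -97/7, -80/11, -6, -5, 19/8, 29/2, 65, 82, 96]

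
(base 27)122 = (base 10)785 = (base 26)145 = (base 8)1421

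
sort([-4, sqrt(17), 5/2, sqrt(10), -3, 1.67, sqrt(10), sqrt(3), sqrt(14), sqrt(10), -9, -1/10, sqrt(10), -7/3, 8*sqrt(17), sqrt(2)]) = [-9, -4, -3, -7/3, -1/10, sqrt(2), 1.67, sqrt(3), 5/2, sqrt(10), sqrt(10), sqrt(10), sqrt(10), sqrt(14), sqrt(17), 8*sqrt(17)]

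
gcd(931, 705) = 1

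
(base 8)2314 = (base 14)63a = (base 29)1da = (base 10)1228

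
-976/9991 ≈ -0.0977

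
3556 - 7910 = -4354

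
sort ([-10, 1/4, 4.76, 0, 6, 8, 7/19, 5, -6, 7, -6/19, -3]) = [-10, -6, -3, -6/19, 0, 1/4, 7/19, 4.76, 5, 6, 7, 8]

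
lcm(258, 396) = 17028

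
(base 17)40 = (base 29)2a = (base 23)2m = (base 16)44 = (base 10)68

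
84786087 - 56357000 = 28429087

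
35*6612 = 231420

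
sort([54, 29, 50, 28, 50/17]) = [50/17, 28, 29, 50, 54]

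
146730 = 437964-291234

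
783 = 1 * 783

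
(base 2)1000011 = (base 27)2d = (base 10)67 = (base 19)3a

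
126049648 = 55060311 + 70989337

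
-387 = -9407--9020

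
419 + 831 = 1250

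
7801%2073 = 1582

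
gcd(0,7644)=7644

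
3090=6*515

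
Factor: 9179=67^1 * 137^1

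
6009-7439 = -1430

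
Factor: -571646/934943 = -1*2^1*285823^1*934943^(-1)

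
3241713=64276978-61035265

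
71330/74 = 35665/37 ≈ 963.92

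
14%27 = 14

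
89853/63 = 1426+5/21 ≈ 1426.24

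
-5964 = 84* (-71)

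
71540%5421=1067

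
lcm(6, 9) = 18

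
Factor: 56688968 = 2^3*7^1*29^1*67^1*521^1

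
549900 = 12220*45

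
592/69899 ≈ 0.00847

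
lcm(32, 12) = 96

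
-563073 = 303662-866735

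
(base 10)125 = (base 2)1111101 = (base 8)175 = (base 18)6h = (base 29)49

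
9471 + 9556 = 19027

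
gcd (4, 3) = 1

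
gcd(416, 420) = 4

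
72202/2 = 36101 = 36101.00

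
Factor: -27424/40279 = -1*2^5*47^(-1) = -32/47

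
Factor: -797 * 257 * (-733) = 257^1 * 733^1 * 797^1 = 150139657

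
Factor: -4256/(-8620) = 2^3*5^(-1)*7^1*19^1*431^(-1) = 1064/2155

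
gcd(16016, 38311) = 91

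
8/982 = 4/491 ≈ 0.00815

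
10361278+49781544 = 60142822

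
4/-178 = -2/89 ≈ -0.0225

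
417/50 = 8 + 17/50 = 8.34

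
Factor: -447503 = -1*7^1*63929^1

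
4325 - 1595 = 2730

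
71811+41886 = 113697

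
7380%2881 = 1618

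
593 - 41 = 552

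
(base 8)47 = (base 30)19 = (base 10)39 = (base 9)43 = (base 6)103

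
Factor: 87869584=2^4*11^1*97^1*5147^1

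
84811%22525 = 17236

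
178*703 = 125134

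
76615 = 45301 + 31314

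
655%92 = 11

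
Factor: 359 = 359^1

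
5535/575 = 9+72/115≈9.63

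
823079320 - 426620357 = 396458963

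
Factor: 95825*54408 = 2^3*3^1*5^2*2267^1*3833^1 = 5213646600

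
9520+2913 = 12433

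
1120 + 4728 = 5848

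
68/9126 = 34/4563 ≈ 0.00745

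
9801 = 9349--452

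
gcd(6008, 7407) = 1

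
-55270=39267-94537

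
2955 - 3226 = -271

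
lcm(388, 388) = 388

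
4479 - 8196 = -3717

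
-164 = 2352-2516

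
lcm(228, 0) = 0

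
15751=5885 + 9866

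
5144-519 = 4625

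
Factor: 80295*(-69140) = -1*2^2*3^1*5^2*53^1*101^1*3457^1 = -5551596300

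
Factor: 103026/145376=2^(-4)*3^1*59^(-1)*223^1=669/944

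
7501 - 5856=1645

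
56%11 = 1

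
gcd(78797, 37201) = 1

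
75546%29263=17020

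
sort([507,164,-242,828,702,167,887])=[-242,164,167,507,702,828,887]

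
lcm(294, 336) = 2352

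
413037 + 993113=1406150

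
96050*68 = 6531400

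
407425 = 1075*379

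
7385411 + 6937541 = 14322952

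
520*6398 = 3326960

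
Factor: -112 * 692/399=-1 * 2^6 * 3^ (-1) * 19^ (-1) * 173^1=-11072/57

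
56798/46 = 28399/23 ≈ 1234.74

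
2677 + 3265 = 5942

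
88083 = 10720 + 77363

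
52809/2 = 26404 + 1/2 = 26404.50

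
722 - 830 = -108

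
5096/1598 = 2548/799 ≈ 3.19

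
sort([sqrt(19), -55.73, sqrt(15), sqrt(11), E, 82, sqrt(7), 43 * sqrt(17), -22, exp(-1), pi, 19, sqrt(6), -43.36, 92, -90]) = [-90, -55.73, -43.36, -22, exp(-1), sqrt(6), sqrt(7), E, pi, sqrt(11), sqrt(15), sqrt(19), 19, 82, 92, 43 * sqrt(17)]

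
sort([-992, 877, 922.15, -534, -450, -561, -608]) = [-992, -608, -561, -534, -450, 877, 922.15]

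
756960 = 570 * 1328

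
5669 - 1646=4023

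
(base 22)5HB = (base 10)2805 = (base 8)5365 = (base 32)2NL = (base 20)705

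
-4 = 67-71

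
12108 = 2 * 6054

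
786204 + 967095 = 1753299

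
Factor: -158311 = -1*29^1*53^1*103^1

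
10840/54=5420/27 ≈ 200.74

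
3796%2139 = 1657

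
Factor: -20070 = -1 * 2^1 * 3^2 * 5^1 * 223^1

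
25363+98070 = 123433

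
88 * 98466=8665008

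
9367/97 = 96 + 55/97 ≈ 96.57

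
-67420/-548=16855/137 ≈ 123.03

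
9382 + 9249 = 18631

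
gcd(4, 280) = 4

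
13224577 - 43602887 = -30378310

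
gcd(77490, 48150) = 90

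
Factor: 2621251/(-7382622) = -1*2^(-1)*3^(-1)*13^(-1)*277^1*9463^1*94649^(-1)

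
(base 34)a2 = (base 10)342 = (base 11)291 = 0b101010110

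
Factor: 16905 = 3^1 * 5^1 * 7^2 * 23^1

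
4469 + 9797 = 14266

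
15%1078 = 15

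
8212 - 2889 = 5323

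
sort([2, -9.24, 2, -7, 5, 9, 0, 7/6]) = [-9.24, -7, 0, 7/6, 2, 2, 5, 9]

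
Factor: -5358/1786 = -1 * 3^1 = -3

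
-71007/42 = -1690 - 9/14≈-1690.64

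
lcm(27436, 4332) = 82308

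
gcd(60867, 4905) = 9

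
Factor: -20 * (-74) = 2^3 * 5^1 * 37^1 = 1480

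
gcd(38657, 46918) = 1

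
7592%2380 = 452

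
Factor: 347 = 347^1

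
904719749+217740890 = 1122460639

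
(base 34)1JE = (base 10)1816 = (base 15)811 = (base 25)2MG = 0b11100011000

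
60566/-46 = -1316-15/23 ≈ -1316.65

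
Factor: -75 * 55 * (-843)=3^2 * 5^3 * 11^1 * 281^1=3477375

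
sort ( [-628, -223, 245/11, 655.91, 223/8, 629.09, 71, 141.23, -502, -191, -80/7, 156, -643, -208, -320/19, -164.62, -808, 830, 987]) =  [-808, -643, -628, -502, -223, -208, -191, -164.62, -320/19, -80/7, 245/11, 223/8, 71, 141.23, 156, 629.09, 655.91, 830, 987]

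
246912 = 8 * 30864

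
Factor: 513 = 3^3*19^1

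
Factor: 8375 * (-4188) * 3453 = -1 * 2^2 * 3^2 * 5^3 * 67^1 * 349^1 * 1151^1 = -121112248500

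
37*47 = 1739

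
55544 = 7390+48154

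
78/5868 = 13/978 ≈ 0.0133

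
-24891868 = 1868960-26760828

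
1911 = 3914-2003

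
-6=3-9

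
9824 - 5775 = 4049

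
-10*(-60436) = 604360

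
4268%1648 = 972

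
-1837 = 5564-7401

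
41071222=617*66566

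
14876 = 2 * 7438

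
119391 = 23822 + 95569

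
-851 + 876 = 25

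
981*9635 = 9451935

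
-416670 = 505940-922610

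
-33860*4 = -135440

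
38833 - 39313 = -480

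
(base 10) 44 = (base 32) 1c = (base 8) 54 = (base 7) 62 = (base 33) 1b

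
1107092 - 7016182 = -5909090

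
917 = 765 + 152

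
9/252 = 1/28 ≈ 0.0357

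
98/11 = 8 + 10/11 ≈ 8.91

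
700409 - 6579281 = -5878872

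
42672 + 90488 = 133160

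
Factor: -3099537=-1 * 3^2 * 7^1 * 49199^1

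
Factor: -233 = -1*233^1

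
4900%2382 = 136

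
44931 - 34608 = 10323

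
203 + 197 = 400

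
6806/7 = 972 + 2/7 ≈ 972.29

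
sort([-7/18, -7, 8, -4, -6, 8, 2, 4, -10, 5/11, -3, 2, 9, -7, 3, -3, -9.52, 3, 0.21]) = [-10, -9.52, -7, -7, -6, -4, -3, -3, -7/18, 0.21, 5/11, 2, 2, 3, 3, 4, 8, 8, 9]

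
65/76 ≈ 0.855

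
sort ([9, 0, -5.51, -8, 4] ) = [-8, -5.51, 0, 4, 9] 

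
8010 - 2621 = 5389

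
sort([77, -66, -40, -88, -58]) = [-88, -66, -58, -40, 77]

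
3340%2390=950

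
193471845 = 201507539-8035694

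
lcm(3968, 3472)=27776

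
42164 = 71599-29435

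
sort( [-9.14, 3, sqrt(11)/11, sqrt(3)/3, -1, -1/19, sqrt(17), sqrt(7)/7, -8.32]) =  [-9.14, -8.32, -1, -1/19, sqrt(11)/11, sqrt(7)/7, sqrt(3)/3, 3, sqrt(17)]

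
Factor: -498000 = -1 * 2^4 * 3^1 * 5^3 * 83^1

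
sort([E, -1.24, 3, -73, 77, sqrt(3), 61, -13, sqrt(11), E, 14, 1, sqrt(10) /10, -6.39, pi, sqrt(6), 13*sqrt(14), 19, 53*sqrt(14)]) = [-73, -13, -6.39, -1.24, sqrt(10) /10, 1, sqrt(3), sqrt(6), E, E, 3, pi, sqrt(11), 14, 19, 13*sqrt(14), 61, 77, 53*sqrt(14)]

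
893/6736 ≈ 0.133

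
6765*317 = 2144505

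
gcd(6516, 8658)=18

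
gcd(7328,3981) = 1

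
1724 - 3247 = -1523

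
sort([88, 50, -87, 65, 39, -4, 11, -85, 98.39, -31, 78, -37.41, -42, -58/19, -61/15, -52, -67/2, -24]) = [-87, -85, -52, -42, -37.41, -67/2, -31, -24, -61/15, -4, -58/19, 11, 39, 50, 65, 78, 88, 98.39]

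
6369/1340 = 4 + 1009/1340 ≈ 4.75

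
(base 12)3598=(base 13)2981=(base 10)6020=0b1011110000100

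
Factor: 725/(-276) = -1 * 2^(-2) * 3^(-1) * 5^2 * 23^(-1) * 29^1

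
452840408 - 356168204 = 96672204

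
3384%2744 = 640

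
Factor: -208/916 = -1 * 2^2 * 13^1 * 229^(-1) = -52/229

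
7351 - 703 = 6648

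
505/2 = 252 + 1/2 = 252.50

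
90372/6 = 15062 = 15062.00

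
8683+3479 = 12162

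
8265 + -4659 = 3606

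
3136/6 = 522 + 2/3 ≈ 522.67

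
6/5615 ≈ 0.00107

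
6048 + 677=6725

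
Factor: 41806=2^1*20903^1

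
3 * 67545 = 202635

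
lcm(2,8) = 8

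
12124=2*6062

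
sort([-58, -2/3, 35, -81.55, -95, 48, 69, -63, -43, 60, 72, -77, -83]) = [-95, -83, -81.55, -77, -63, -58, -43, -2/3, 35, 48, 60, 69, 72]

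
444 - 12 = 432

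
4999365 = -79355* (-63)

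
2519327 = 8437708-5918381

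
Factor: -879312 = -1*2^4*3^1*7^1*2617^1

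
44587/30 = 1486 + 7/30 ≈ 1486.23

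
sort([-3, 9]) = [-3, 9]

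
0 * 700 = 0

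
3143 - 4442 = -1299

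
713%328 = 57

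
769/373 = 2+23/373 ≈ 2.06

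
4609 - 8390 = -3781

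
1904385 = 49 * 38865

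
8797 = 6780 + 2017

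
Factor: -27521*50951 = -1*13^1*29^1*73^1*50951^1 = -1402222471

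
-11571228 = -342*33834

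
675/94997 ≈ 0.00711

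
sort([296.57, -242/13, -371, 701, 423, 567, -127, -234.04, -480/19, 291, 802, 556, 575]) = [-371, -234.04, -127, -480/19, -242/13, 291, 296.57, 423, 556, 567, 575, 701, 802]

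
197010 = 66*2985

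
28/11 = 2 + 6/11 ≈ 2.55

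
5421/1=5421=5421.00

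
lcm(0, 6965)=0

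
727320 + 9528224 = 10255544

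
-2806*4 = -11224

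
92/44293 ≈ 0.00208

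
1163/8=145 + 3/8 ≈ 145.38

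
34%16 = 2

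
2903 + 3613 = 6516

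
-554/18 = -30 - 7/9≈-30.78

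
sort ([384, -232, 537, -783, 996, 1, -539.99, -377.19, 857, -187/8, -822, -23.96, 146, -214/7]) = [-822, -783, -539.99, -377.19, -232, -214/7, -23.96, -187/8, 1, 146, 384, 537, 857, 996]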